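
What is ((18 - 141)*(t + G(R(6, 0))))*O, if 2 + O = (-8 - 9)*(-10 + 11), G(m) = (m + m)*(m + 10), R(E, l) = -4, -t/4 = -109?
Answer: 906756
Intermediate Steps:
t = 436 (t = -4*(-109) = 436)
G(m) = 2*m*(10 + m) (G(m) = (2*m)*(10 + m) = 2*m*(10 + m))
O = -19 (O = -2 + (-8 - 9)*(-10 + 11) = -2 - 17*1 = -2 - 17 = -19)
((18 - 141)*(t + G(R(6, 0))))*O = ((18 - 141)*(436 + 2*(-4)*(10 - 4)))*(-19) = -123*(436 + 2*(-4)*6)*(-19) = -123*(436 - 48)*(-19) = -123*388*(-19) = -47724*(-19) = 906756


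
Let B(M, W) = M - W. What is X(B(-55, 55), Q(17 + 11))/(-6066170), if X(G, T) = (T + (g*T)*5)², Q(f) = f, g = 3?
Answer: -100352/3033085 ≈ -0.033086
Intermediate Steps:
X(G, T) = 256*T² (X(G, T) = (T + (3*T)*5)² = (T + 15*T)² = (16*T)² = 256*T²)
X(B(-55, 55), Q(17 + 11))/(-6066170) = (256*(17 + 11)²)/(-6066170) = (256*28²)*(-1/6066170) = (256*784)*(-1/6066170) = 200704*(-1/6066170) = -100352/3033085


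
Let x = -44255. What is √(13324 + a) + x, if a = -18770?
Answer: -44255 + I*√5446 ≈ -44255.0 + 73.797*I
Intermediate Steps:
√(13324 + a) + x = √(13324 - 18770) - 44255 = √(-5446) - 44255 = I*√5446 - 44255 = -44255 + I*√5446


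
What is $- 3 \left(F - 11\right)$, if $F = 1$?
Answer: $30$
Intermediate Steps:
$- 3 \left(F - 11\right) = - 3 \left(1 - 11\right) = \left(-3\right) \left(-10\right) = 30$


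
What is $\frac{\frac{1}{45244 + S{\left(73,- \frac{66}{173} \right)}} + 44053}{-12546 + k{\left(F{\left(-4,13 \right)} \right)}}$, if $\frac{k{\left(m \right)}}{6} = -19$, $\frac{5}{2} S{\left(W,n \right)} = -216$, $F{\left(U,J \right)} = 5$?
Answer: $- \frac{9946638769}{2858476080} \approx -3.4797$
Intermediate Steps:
$S{\left(W,n \right)} = - \frac{432}{5}$ ($S{\left(W,n \right)} = \frac{2}{5} \left(-216\right) = - \frac{432}{5}$)
$k{\left(m \right)} = -114$ ($k{\left(m \right)} = 6 \left(-19\right) = -114$)
$\frac{\frac{1}{45244 + S{\left(73,- \frac{66}{173} \right)}} + 44053}{-12546 + k{\left(F{\left(-4,13 \right)} \right)}} = \frac{\frac{1}{45244 - \frac{432}{5}} + 44053}{-12546 - 114} = \frac{\frac{1}{\frac{225788}{5}} + 44053}{-12660} = \left(\frac{5}{225788} + 44053\right) \left(- \frac{1}{12660}\right) = \frac{9946638769}{225788} \left(- \frac{1}{12660}\right) = - \frac{9946638769}{2858476080}$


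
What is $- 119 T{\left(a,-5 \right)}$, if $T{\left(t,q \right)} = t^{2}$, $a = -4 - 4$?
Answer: $-7616$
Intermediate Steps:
$a = -8$
$- 119 T{\left(a,-5 \right)} = - 119 \left(-8\right)^{2} = \left(-119\right) 64 = -7616$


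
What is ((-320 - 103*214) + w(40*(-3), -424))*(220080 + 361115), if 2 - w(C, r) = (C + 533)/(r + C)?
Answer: -7069322955265/544 ≈ -1.2995e+10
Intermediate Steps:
w(C, r) = 2 - (533 + C)/(C + r) (w(C, r) = 2 - (C + 533)/(r + C) = 2 - (533 + C)/(C + r))
((-320 - 103*214) + w(40*(-3), -424))*(220080 + 361115) = ((-320 - 103*214) + (-533 + 40*(-3) + 2*(-424))/(40*(-3) - 424))*(220080 + 361115) = ((-320 - 22042) + (-533 - 120 - 848)/(-120 - 424))*581195 = (-22362 - 1501/(-544))*581195 = (-22362 - 1/544*(-1501))*581195 = (-22362 + 1501/544)*581195 = -12163427/544*581195 = -7069322955265/544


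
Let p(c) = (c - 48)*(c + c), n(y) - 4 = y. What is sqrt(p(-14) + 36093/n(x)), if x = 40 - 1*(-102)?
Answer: sqrt(42274154)/146 ≈ 44.533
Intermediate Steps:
x = 142 (x = 40 + 102 = 142)
n(y) = 4 + y
p(c) = 2*c*(-48 + c) (p(c) = (-48 + c)*(2*c) = 2*c*(-48 + c))
sqrt(p(-14) + 36093/n(x)) = sqrt(2*(-14)*(-48 - 14) + 36093/(4 + 142)) = sqrt(2*(-14)*(-62) + 36093/146) = sqrt(1736 + 36093*(1/146)) = sqrt(1736 + 36093/146) = sqrt(289549/146) = sqrt(42274154)/146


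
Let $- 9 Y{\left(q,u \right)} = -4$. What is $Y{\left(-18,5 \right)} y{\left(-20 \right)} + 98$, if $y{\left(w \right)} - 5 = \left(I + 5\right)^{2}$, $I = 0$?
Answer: $\frac{334}{3} \approx 111.33$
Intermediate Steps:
$Y{\left(q,u \right)} = \frac{4}{9}$ ($Y{\left(q,u \right)} = \left(- \frac{1}{9}\right) \left(-4\right) = \frac{4}{9}$)
$y{\left(w \right)} = 30$ ($y{\left(w \right)} = 5 + \left(0 + 5\right)^{2} = 5 + 5^{2} = 5 + 25 = 30$)
$Y{\left(-18,5 \right)} y{\left(-20 \right)} + 98 = \frac{4}{9} \cdot 30 + 98 = \frac{40}{3} + 98 = \frac{334}{3}$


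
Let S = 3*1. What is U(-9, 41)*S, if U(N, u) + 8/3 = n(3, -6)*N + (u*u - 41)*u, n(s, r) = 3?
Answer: 201631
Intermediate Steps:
S = 3
U(N, u) = -8/3 + 3*N + u*(-41 + u**2) (U(N, u) = -8/3 + (3*N + (u*u - 41)*u) = -8/3 + (3*N + (u**2 - 41)*u) = -8/3 + (3*N + (-41 + u**2)*u) = -8/3 + (3*N + u*(-41 + u**2)) = -8/3 + 3*N + u*(-41 + u**2))
U(-9, 41)*S = (-8/3 + 41**3 - 41*41 + 3*(-9))*3 = (-8/3 + 68921 - 1681 - 27)*3 = (201631/3)*3 = 201631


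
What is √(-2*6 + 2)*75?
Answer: 75*I*√10 ≈ 237.17*I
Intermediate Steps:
√(-2*6 + 2)*75 = √(-12 + 2)*75 = √(-10)*75 = (I*√10)*75 = 75*I*√10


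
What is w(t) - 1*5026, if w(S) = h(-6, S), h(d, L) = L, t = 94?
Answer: -4932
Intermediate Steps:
w(S) = S
w(t) - 1*5026 = 94 - 1*5026 = 94 - 5026 = -4932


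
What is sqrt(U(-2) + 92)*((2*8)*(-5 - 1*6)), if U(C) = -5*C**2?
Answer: -1056*sqrt(2) ≈ -1493.4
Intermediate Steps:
sqrt(U(-2) + 92)*((2*8)*(-5 - 1*6)) = sqrt(-5*(-2)**2 + 92)*((2*8)*(-5 - 1*6)) = sqrt(-5*4 + 92)*(16*(-5 - 6)) = sqrt(-20 + 92)*(16*(-11)) = sqrt(72)*(-176) = (6*sqrt(2))*(-176) = -1056*sqrt(2)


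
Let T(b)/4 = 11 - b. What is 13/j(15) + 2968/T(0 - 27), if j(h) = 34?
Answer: 12861/646 ≈ 19.909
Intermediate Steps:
T(b) = 44 - 4*b (T(b) = 4*(11 - b) = 44 - 4*b)
13/j(15) + 2968/T(0 - 27) = 13/34 + 2968/(44 - 4*(0 - 27)) = 13*(1/34) + 2968/(44 - 4*(-27)) = 13/34 + 2968/(44 + 108) = 13/34 + 2968/152 = 13/34 + 2968*(1/152) = 13/34 + 371/19 = 12861/646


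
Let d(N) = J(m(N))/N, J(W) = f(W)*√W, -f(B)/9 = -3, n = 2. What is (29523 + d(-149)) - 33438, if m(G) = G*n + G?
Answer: -3915 - 27*I*√447/149 ≈ -3915.0 - 3.8312*I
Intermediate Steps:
m(G) = 3*G (m(G) = G*2 + G = 2*G + G = 3*G)
f(B) = 27 (f(B) = -9*(-3) = 27)
J(W) = 27*√W
d(N) = 27*√3/√N (d(N) = (27*√(3*N))/N = (27*(√3*√N))/N = (27*√3*√N)/N = 27*√3/√N)
(29523 + d(-149)) - 33438 = (29523 + 27*√3/√(-149)) - 33438 = (29523 + 27*√3*(-I*√149/149)) - 33438 = (29523 - 27*I*√447/149) - 33438 = -3915 - 27*I*√447/149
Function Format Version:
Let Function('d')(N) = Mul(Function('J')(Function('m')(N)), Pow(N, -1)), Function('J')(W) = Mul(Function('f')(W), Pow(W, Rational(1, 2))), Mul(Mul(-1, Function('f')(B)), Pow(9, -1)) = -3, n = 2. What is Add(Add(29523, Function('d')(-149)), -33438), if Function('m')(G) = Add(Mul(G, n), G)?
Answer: Add(-3915, Mul(Rational(-27, 149), I, Pow(447, Rational(1, 2)))) ≈ Add(-3915.0, Mul(-3.8312, I))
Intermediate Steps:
Function('m')(G) = Mul(3, G) (Function('m')(G) = Add(Mul(G, 2), G) = Add(Mul(2, G), G) = Mul(3, G))
Function('f')(B) = 27 (Function('f')(B) = Mul(-9, -3) = 27)
Function('J')(W) = Mul(27, Pow(W, Rational(1, 2)))
Function('d')(N) = Mul(27, Pow(3, Rational(1, 2)), Pow(N, Rational(-1, 2))) (Function('d')(N) = Mul(Mul(27, Pow(Mul(3, N), Rational(1, 2))), Pow(N, -1)) = Mul(Mul(27, Mul(Pow(3, Rational(1, 2)), Pow(N, Rational(1, 2)))), Pow(N, -1)) = Mul(Mul(27, Pow(3, Rational(1, 2)), Pow(N, Rational(1, 2))), Pow(N, -1)) = Mul(27, Pow(3, Rational(1, 2)), Pow(N, Rational(-1, 2))))
Add(Add(29523, Function('d')(-149)), -33438) = Add(Add(29523, Mul(27, Pow(3, Rational(1, 2)), Pow(-149, Rational(-1, 2)))), -33438) = Add(Add(29523, Mul(27, Pow(3, Rational(1, 2)), Mul(Rational(-1, 149), I, Pow(149, Rational(1, 2))))), -33438) = Add(Add(29523, Mul(Rational(-27, 149), I, Pow(447, Rational(1, 2)))), -33438) = Add(-3915, Mul(Rational(-27, 149), I, Pow(447, Rational(1, 2))))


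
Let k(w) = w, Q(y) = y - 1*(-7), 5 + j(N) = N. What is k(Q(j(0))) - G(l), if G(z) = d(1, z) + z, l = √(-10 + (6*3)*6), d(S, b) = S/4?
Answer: 7/4 - 7*√2 ≈ -8.1495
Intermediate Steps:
j(N) = -5 + N
Q(y) = 7 + y (Q(y) = y + 7 = 7 + y)
d(S, b) = S/4 (d(S, b) = S*(¼) = S/4)
l = 7*√2 (l = √(-10 + 18*6) = √(-10 + 108) = √98 = 7*√2 ≈ 9.8995)
G(z) = ¼ + z (G(z) = (¼)*1 + z = ¼ + z)
k(Q(j(0))) - G(l) = (7 + (-5 + 0)) - (¼ + 7*√2) = (7 - 5) + (-¼ - 7*√2) = 2 + (-¼ - 7*√2) = 7/4 - 7*√2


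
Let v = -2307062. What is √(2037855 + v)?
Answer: I*√269207 ≈ 518.85*I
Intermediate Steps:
√(2037855 + v) = √(2037855 - 2307062) = √(-269207) = I*√269207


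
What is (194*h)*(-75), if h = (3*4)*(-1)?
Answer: 174600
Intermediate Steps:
h = -12 (h = 12*(-1) = -12)
(194*h)*(-75) = (194*(-12))*(-75) = -2328*(-75) = 174600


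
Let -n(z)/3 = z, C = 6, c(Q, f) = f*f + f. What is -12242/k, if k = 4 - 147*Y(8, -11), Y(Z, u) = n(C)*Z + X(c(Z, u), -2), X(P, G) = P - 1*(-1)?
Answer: -12242/4855 ≈ -2.5215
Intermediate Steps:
c(Q, f) = f + f² (c(Q, f) = f² + f = f + f²)
X(P, G) = 1 + P (X(P, G) = P + 1 = 1 + P)
n(z) = -3*z
Y(Z, u) = 1 - 18*Z + u*(1 + u) (Y(Z, u) = (-3*6)*Z + (1 + u*(1 + u)) = -18*Z + (1 + u*(1 + u)) = 1 - 18*Z + u*(1 + u))
k = 4855 (k = 4 - 147*(1 - 18*8 - 11*(1 - 11)) = 4 - 147*(1 - 144 - 11*(-10)) = 4 - 147*(1 - 144 + 110) = 4 - 147*(-33) = 4 + 4851 = 4855)
-12242/k = -12242/4855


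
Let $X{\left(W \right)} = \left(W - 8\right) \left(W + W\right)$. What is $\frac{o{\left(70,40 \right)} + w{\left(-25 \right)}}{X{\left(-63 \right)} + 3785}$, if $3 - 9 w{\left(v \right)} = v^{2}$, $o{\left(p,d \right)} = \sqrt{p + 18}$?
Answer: $- \frac{622}{114579} + \frac{2 \sqrt{22}}{12731} \approx -0.0046917$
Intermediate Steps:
$X{\left(W \right)} = 2 W \left(-8 + W\right)$ ($X{\left(W \right)} = \left(-8 + W\right) 2 W = 2 W \left(-8 + W\right)$)
$o{\left(p,d \right)} = \sqrt{18 + p}$
$w{\left(v \right)} = \frac{1}{3} - \frac{v^{2}}{9}$
$\frac{o{\left(70,40 \right)} + w{\left(-25 \right)}}{X{\left(-63 \right)} + 3785} = \frac{\sqrt{18 + 70} + \left(\frac{1}{3} - \frac{\left(-25\right)^{2}}{9}\right)}{2 \left(-63\right) \left(-8 - 63\right) + 3785} = \frac{\sqrt{88} + \left(\frac{1}{3} - \frac{625}{9}\right)}{2 \left(-63\right) \left(-71\right) + 3785} = \frac{2 \sqrt{22} + \left(\frac{1}{3} - \frac{625}{9}\right)}{8946 + 3785} = \frac{2 \sqrt{22} - \frac{622}{9}}{12731} = \left(- \frac{622}{9} + 2 \sqrt{22}\right) \frac{1}{12731} = - \frac{622}{114579} + \frac{2 \sqrt{22}}{12731}$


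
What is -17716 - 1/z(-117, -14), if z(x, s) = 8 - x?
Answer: -2214501/125 ≈ -17716.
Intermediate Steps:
-17716 - 1/z(-117, -14) = -17716 - 1/(8 - 1*(-117)) = -17716 - 1/(8 + 117) = -17716 - 1/125 = -2214501/125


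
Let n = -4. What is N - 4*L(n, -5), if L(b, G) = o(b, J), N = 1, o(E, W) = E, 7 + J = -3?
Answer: 17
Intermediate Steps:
J = -10 (J = -7 - 3 = -10)
L(b, G) = b
N - 4*L(n, -5) = 1 - 4*(-4) = 1 + 16 = 17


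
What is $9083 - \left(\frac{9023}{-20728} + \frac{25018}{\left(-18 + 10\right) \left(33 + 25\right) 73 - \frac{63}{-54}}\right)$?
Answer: $\frac{38266608505199}{4212447800} \approx 9084.2$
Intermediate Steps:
$9083 - \left(\frac{9023}{-20728} + \frac{25018}{\left(-18 + 10\right) \left(33 + 25\right) 73 - \frac{63}{-54}}\right) = 9083 - \left(9023 \left(- \frac{1}{20728}\right) + \frac{25018}{\left(-8\right) 58 \cdot 73 - - \frac{7}{6}}\right) = 9083 - \left(- \frac{9023}{20728} + \frac{25018}{\left(-464\right) 73 + \frac{7}{6}}\right) = 9083 - \left(- \frac{9023}{20728} + \frac{25018}{-33872 + \frac{7}{6}}\right) = 9083 - \left(- \frac{9023}{20728} + \frac{25018}{- \frac{203225}{6}}\right) = 9083 - \left(- \frac{9023}{20728} + 25018 \left(- \frac{6}{203225}\right)\right) = 9083 - \left(- \frac{9023}{20728} - \frac{150108}{203225}\right) = 9083 - - \frac{4945137799}{4212447800} = 9083 + \frac{4945137799}{4212447800} = \frac{38266608505199}{4212447800}$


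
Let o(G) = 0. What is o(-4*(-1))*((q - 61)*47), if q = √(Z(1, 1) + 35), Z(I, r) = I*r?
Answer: 0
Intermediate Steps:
q = 6 (q = √(1*1 + 35) = √(1 + 35) = √36 = 6)
o(-4*(-1))*((q - 61)*47) = 0*((6 - 61)*47) = 0*(-55*47) = 0*(-2585) = 0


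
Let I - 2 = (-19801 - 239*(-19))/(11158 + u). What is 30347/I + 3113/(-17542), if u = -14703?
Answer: 94355040089/19603185 ≈ 4813.3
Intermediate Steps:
I = 4470/709 (I = 2 + (-19801 - 239*(-19))/(11158 - 14703) = 2 + (-19801 + 4541)/(-3545) = 2 - 15260*(-1/3545) = 2 + 3052/709 = 4470/709 ≈ 6.3047)
30347/I + 3113/(-17542) = 30347/(4470/709) + 3113/(-17542) = 30347*(709/4470) + 3113*(-1/17542) = 21516023/4470 - 3113/17542 = 94355040089/19603185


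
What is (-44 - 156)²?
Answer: 40000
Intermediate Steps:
(-44 - 156)² = (-200)² = 40000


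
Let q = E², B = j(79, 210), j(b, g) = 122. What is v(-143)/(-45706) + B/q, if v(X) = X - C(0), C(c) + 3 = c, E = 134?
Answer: 2022493/205174234 ≈ 0.0098574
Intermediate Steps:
C(c) = -3 + c
B = 122
v(X) = 3 + X (v(X) = X - (-3 + 0) = X - 1*(-3) = X + 3 = 3 + X)
q = 17956 (q = 134² = 17956)
v(-143)/(-45706) + B/q = (3 - 143)/(-45706) + 122/17956 = -140*(-1/45706) + 122*(1/17956) = 70/22853 + 61/8978 = 2022493/205174234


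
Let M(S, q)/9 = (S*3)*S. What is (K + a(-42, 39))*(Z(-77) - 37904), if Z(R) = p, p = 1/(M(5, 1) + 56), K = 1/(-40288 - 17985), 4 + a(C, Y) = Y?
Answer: -56511601230942/42597563 ≈ -1.3266e+6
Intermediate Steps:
a(C, Y) = -4 + Y
M(S, q) = 27*S² (M(S, q) = 9*((S*3)*S) = 9*((3*S)*S) = 9*(3*S²) = 27*S²)
K = -1/58273 (K = 1/(-58273) = -1/58273 ≈ -1.7161e-5)
p = 1/731 (p = 1/(27*5² + 56) = 1/(27*25 + 56) = 1/(675 + 56) = 1/731 ≈ 0.0013680)
Z(R) = 1/731
(K + a(-42, 39))*(Z(-77) - 37904) = (-1/58273 + (-4 + 39))*(1/731 - 37904) = (-1/58273 + 35)*(-27707823/731) = (2039554/58273)*(-27707823/731) = -56511601230942/42597563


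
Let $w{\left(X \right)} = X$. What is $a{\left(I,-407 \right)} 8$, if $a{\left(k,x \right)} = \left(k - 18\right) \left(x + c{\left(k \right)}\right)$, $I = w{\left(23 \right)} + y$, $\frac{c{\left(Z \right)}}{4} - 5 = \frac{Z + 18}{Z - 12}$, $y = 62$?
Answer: $- \frac{14921704}{73} \approx -2.0441 \cdot 10^{5}$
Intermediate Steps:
$c{\left(Z \right)} = 20 + \frac{4 \left(18 + Z\right)}{-12 + Z}$ ($c{\left(Z \right)} = 20 + 4 \frac{Z + 18}{Z - 12} = 20 + 4 \frac{18 + Z}{-12 + Z} = 20 + \frac{4 \left(18 + Z\right)}{-12 + Z}$)
$I = 85$ ($I = 23 + 62 = 85$)
$a{\left(k,x \right)} = \left(-18 + k\right) \left(x + \frac{24 \left(-7 + k\right)}{-12 + k}\right)$ ($a{\left(k,x \right)} = \left(k - 18\right) \left(x + \frac{24 \left(-7 + k\right)}{-12 + k}\right) = \left(-18 + k\right) \left(x + \frac{24 \left(-7 + k\right)}{-12 + k}\right)$)
$a{\left(I,-407 \right)} 8 = \frac{3024 - 36720 + 24 \cdot 85 \left(-7 + 85\right) - 407 \left(-18 + 85\right) \left(-12 + 85\right)}{-12 + 85} \cdot 8 = \frac{3024 - 36720 + 24 \cdot 85 \cdot 78 - 27269 \cdot 73}{73} \cdot 8 = \frac{3024 - 36720 + 159120 - 1990637}{73} \cdot 8 = \frac{1}{73} \left(-1865213\right) 8 = \left(- \frac{1865213}{73}\right) 8 = - \frac{14921704}{73}$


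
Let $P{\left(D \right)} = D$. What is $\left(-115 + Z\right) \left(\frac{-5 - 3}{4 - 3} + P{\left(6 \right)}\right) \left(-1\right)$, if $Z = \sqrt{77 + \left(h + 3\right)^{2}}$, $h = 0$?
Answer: $-230 + 2 \sqrt{86} \approx -211.45$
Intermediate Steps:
$Z = \sqrt{86}$ ($Z = \sqrt{77 + \left(0 + 3\right)^{2}} = \sqrt{77 + 3^{2}} = \sqrt{77 + 9} = \sqrt{86} \approx 9.2736$)
$\left(-115 + Z\right) \left(\frac{-5 - 3}{4 - 3} + P{\left(6 \right)}\right) \left(-1\right) = \left(-115 + \sqrt{86}\right) \left(\frac{-5 - 3}{4 - 3} + 6\right) \left(-1\right) = \left(-115 + \sqrt{86}\right) \left(- \frac{8}{1} + 6\right) \left(-1\right) = \left(-115 + \sqrt{86}\right) \left(\left(-8\right) 1 + 6\right) \left(-1\right) = \left(-115 + \sqrt{86}\right) \left(-8 + 6\right) \left(-1\right) = \left(-115 + \sqrt{86}\right) \left(\left(-2\right) \left(-1\right)\right) = \left(-115 + \sqrt{86}\right) 2 = -230 + 2 \sqrt{86}$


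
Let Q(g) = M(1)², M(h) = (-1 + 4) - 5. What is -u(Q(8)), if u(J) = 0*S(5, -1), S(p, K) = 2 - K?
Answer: 0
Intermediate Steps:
M(h) = -2 (M(h) = 3 - 5 = -2)
Q(g) = 4 (Q(g) = (-2)² = 4)
u(J) = 0 (u(J) = 0*(2 - 1*(-1)) = 0*(2 + 1) = 0*3 = 0)
-u(Q(8)) = -1*0 = 0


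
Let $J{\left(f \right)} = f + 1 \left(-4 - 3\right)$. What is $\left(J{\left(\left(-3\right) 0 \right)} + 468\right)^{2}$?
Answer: $212521$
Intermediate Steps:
$J{\left(f \right)} = -7 + f$ ($J{\left(f \right)} = f + 1 \left(-4 - 3\right) = f + 1 \left(-7\right) = f - 7 = -7 + f$)
$\left(J{\left(\left(-3\right) 0 \right)} + 468\right)^{2} = \left(\left(-7 - 0\right) + 468\right)^{2} = \left(\left(-7 + 0\right) + 468\right)^{2} = \left(-7 + 468\right)^{2} = 461^{2} = 212521$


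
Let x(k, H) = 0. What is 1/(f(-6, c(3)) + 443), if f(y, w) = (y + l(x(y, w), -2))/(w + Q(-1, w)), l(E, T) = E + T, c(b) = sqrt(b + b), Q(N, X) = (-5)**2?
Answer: 91339/40433665 - 8*sqrt(6)/121300995 ≈ 0.0022588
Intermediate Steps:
Q(N, X) = 25
c(b) = sqrt(2)*sqrt(b) (c(b) = sqrt(2*b) = sqrt(2)*sqrt(b))
f(y, w) = (-2 + y)/(25 + w) (f(y, w) = (y + (0 - 2))/(w + 25) = (y - 2)/(25 + w) = (-2 + y)/(25 + w))
1/(f(-6, c(3)) + 443) = 1/((-2 - 6)/(25 + sqrt(2)*sqrt(3)) + 443) = 1/(-8/(25 + sqrt(6)) + 443) = 1/(443 - 8/(25 + sqrt(6)))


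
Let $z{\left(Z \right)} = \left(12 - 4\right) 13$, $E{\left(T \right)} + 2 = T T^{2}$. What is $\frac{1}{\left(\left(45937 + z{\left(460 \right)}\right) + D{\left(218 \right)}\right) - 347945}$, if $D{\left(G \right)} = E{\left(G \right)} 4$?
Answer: $\frac{1}{41139016} \approx 2.4308 \cdot 10^{-8}$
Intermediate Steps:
$E{\left(T \right)} = -2 + T^{3}$ ($E{\left(T \right)} = -2 + T T^{2} = -2 + T^{3}$)
$z{\left(Z \right)} = 104$ ($z{\left(Z \right)} = 8 \cdot 13 = 104$)
$D{\left(G \right)} = -8 + 4 G^{3}$ ($D{\left(G \right)} = \left(-2 + G^{3}\right) 4 = -8 + 4 G^{3}$)
$\frac{1}{\left(\left(45937 + z{\left(460 \right)}\right) + D{\left(218 \right)}\right) - 347945} = \frac{1}{\left(\left(45937 + 104\right) - \left(8 - 4 \cdot 218^{3}\right)\right) - 347945} = \frac{1}{\left(46041 + \left(-8 + 4 \cdot 10360232\right)\right) - 347945} = \frac{1}{\left(46041 + \left(-8 + 41440928\right)\right) - 347945} = \frac{1}{\left(46041 + 41440920\right) - 347945} = \frac{1}{41486961 - 347945} = \frac{1}{41139016}$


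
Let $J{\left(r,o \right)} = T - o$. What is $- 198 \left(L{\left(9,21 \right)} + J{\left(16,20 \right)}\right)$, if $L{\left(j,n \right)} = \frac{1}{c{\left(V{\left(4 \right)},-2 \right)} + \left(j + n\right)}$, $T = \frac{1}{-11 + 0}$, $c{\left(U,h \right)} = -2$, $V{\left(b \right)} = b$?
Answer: $\frac{55593}{14} \approx 3970.9$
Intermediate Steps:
$T = - \frac{1}{11}$ ($T = \frac{1}{-11} = - \frac{1}{11} \approx -0.090909$)
$L{\left(j,n \right)} = \frac{1}{-2 + j + n}$ ($L{\left(j,n \right)} = \frac{1}{-2 + \left(j + n\right)} = \frac{1}{-2 + j + n}$)
$J{\left(r,o \right)} = - \frac{1}{11} - o$
$- 198 \left(L{\left(9,21 \right)} + J{\left(16,20 \right)}\right) = - 198 \left(\frac{1}{-2 + 9 + 21} - \frac{221}{11}\right) = - 198 \left(\frac{1}{28} - \frac{221}{11}\right) = \left(-198\right) \left(- \frac{6177}{308}\right) = \frac{55593}{14}$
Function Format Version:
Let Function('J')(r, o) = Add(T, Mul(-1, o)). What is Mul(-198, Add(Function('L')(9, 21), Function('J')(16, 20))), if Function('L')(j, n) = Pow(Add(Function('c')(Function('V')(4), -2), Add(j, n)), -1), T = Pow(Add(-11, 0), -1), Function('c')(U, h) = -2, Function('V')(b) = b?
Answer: Rational(55593, 14) ≈ 3970.9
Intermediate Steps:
T = Rational(-1, 11) (T = Pow(-11, -1) = Rational(-1, 11) ≈ -0.090909)
Function('L')(j, n) = Pow(Add(-2, j, n), -1) (Function('L')(j, n) = Pow(Add(-2, Add(j, n)), -1) = Pow(Add(-2, j, n), -1))
Function('J')(r, o) = Add(Rational(-1, 11), Mul(-1, o))
Mul(-198, Add(Function('L')(9, 21), Function('J')(16, 20))) = Mul(-198, Add(Pow(Add(-2, 9, 21), -1), Add(Rational(-1, 11), Mul(-1, 20)))) = Mul(-198, Add(Pow(28, -1), Add(Rational(-1, 11), -20))) = Mul(-198, Add(Rational(1, 28), Rational(-221, 11))) = Mul(-198, Rational(-6177, 308)) = Rational(55593, 14)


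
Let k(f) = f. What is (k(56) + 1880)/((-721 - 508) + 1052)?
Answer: -1936/177 ≈ -10.938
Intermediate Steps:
(k(56) + 1880)/((-721 - 508) + 1052) = (56 + 1880)/((-721 - 508) + 1052) = 1936/(-1229 + 1052) = 1936/(-177) = 1936*(-1/177) = -1936/177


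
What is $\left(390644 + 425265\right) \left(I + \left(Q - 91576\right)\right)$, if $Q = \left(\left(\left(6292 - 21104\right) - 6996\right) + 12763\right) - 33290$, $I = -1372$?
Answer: $-110378617247$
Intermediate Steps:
$Q = -42335$ ($Q = \left(\left(-14812 - 6996\right) + 12763\right) - 33290 = \left(-21808 + 12763\right) - 33290 = -9045 - 33290 = -42335$)
$\left(390644 + 425265\right) \left(I + \left(Q - 91576\right)\right) = \left(390644 + 425265\right) \left(-1372 - 133911\right) = 815909 \left(-1372 - 133911\right) = 815909 \left(-135283\right) = -110378617247$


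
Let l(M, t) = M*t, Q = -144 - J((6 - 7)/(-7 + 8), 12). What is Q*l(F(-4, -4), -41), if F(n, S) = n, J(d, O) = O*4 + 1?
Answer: -31652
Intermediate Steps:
J(d, O) = 1 + 4*O (J(d, O) = 4*O + 1 = 1 + 4*O)
Q = -193 (Q = -144 - (1 + 4*12) = -144 - (1 + 48) = -144 - 1*49 = -144 - 49 = -193)
Q*l(F(-4, -4), -41) = -(-772)*(-41) = -193*164 = -31652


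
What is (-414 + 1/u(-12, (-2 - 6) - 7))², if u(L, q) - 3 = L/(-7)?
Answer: 186459025/1089 ≈ 1.7122e+5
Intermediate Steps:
u(L, q) = 3 - L/7 (u(L, q) = 3 + L/(-7) = 3 + L*(-⅐) = 3 - L/7)
(-414 + 1/u(-12, (-2 - 6) - 7))² = (-414 + 1/(3 - ⅐*(-12)))² = (-414 + 1/(3 + 12/7))² = (-414 + 1/(33/7))² = (-414 + 7/33)² = (-13655/33)² = 186459025/1089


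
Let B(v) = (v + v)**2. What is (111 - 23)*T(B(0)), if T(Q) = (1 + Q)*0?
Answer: 0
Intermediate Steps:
B(v) = 4*v**2 (B(v) = (2*v)**2 = 4*v**2)
T(Q) = 0
(111 - 23)*T(B(0)) = (111 - 23)*0 = 88*0 = 0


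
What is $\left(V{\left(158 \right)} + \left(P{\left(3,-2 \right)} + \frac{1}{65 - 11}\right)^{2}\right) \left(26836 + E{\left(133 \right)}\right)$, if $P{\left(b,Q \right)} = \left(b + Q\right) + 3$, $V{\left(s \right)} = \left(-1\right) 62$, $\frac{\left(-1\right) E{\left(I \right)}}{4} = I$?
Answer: $- \frac{293076976}{243} \approx -1.2061 \cdot 10^{6}$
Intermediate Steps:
$E{\left(I \right)} = - 4 I$
$V{\left(s \right)} = -62$
$P{\left(b,Q \right)} = 3 + Q + b$ ($P{\left(b,Q \right)} = \left(Q + b\right) + 3 = 3 + Q + b$)
$\left(V{\left(158 \right)} + \left(P{\left(3,-2 \right)} + \frac{1}{65 - 11}\right)^{2}\right) \left(26836 + E{\left(133 \right)}\right) = \left(-62 + \left(\left(3 - 2 + 3\right) + \frac{1}{65 - 11}\right)^{2}\right) \left(26836 - 532\right) = \left(-62 + \left(4 + \frac{1}{54}\right)^{2}\right) \left(26836 - 532\right) = \left(-62 + \left(4 + \frac{1}{54}\right)^{2}\right) 26304 = \left(-62 + \left(\frac{217}{54}\right)^{2}\right) 26304 = \left(-62 + \frac{47089}{2916}\right) 26304 = \left(- \frac{133703}{2916}\right) 26304 = - \frac{293076976}{243}$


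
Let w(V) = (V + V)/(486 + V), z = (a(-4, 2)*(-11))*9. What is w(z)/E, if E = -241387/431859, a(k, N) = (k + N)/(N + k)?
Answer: 9500898/10379641 ≈ 0.91534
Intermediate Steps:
a(k, N) = 1 (a(k, N) = (N + k)/(N + k) = 1)
E = -241387/431859 (E = -241387*1/431859 = -241387/431859 ≈ -0.55895)
z = -99 (z = (1*(-11))*9 = -11*9 = -99)
w(V) = 2*V/(486 + V) (w(V) = (2*V)/(486 + V) = 2*V/(486 + V))
w(z)/E = (2*(-99)/(486 - 99))/(-241387/431859) = (2*(-99)/387)*(-431859/241387) = (2*(-99)*(1/387))*(-431859/241387) = -22/43*(-431859/241387) = 9500898/10379641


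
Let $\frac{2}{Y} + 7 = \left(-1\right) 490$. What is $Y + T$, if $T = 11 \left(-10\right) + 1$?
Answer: $- \frac{54175}{497} \approx -109.0$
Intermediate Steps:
$Y = - \frac{2}{497}$ ($Y = \frac{2}{-7 - 490} = \frac{2}{-497} = 2 \left(- \frac{1}{497}\right) = - \frac{2}{497} \approx -0.0040241$)
$T = -109$ ($T = -110 + 1 = -109$)
$Y + T = - \frac{2}{497} - 109 = - \frac{54175}{497}$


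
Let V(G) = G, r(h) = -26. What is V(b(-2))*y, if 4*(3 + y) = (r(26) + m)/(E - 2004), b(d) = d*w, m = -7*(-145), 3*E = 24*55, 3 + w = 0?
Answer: -2577/136 ≈ -18.949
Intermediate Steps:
w = -3 (w = -3 + 0 = -3)
E = 440 (E = (24*55)/3 = (1/3)*1320 = 440)
m = 1015
b(d) = -3*d (b(d) = d*(-3) = -3*d)
y = -859/272 (y = -3 + ((-26 + 1015)/(440 - 2004))/4 = -3 + (989/(-1564))/4 = -3 + (989*(-1/1564))/4 = -3 + (1/4)*(-43/68) = -3 - 43/272 = -859/272 ≈ -3.1581)
V(b(-2))*y = -3*(-2)*(-859/272) = 6*(-859/272) = -2577/136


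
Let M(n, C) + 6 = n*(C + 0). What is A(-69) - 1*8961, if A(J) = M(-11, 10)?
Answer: -9077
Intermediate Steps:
M(n, C) = -6 + C*n (M(n, C) = -6 + n*(C + 0) = -6 + n*C = -6 + C*n)
A(J) = -116 (A(J) = -6 + 10*(-11) = -6 - 110 = -116)
A(-69) - 1*8961 = -116 - 1*8961 = -116 - 8961 = -9077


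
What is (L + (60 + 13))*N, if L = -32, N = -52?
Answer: -2132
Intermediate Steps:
(L + (60 + 13))*N = (-32 + (60 + 13))*(-52) = (-32 + 73)*(-52) = 41*(-52) = -2132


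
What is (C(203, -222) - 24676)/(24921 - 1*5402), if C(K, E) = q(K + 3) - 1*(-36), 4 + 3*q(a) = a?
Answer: -73718/58557 ≈ -1.2589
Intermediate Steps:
q(a) = -4/3 + a/3
C(K, E) = 107/3 + K/3 (C(K, E) = (-4/3 + (K + 3)/3) - 1*(-36) = (-4/3 + (3 + K)/3) + 36 = (-4/3 + (1 + K/3)) + 36 = (-1/3 + K/3) + 36 = 107/3 + K/3)
(C(203, -222) - 24676)/(24921 - 1*5402) = ((107/3 + (1/3)*203) - 24676)/(24921 - 1*5402) = ((107/3 + 203/3) - 24676)/(24921 - 5402) = (310/3 - 24676)/19519 = -73718/3*1/19519 = -73718/58557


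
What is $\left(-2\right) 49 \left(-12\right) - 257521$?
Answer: $-256345$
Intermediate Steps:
$\left(-2\right) 49 \left(-12\right) - 257521 = \left(-98\right) \left(-12\right) - 257521 = 1176 - 257521 = -256345$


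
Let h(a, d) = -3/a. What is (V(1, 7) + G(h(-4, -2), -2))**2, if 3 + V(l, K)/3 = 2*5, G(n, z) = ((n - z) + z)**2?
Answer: 119025/256 ≈ 464.94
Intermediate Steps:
G(n, z) = n**2
V(l, K) = 21 (V(l, K) = -9 + 3*(2*5) = -9 + 3*10 = -9 + 30 = 21)
(V(1, 7) + G(h(-4, -2), -2))**2 = (21 + (-3/(-4))**2)**2 = (21 + (-3*(-1/4))**2)**2 = (21 + (3/4)**2)**2 = (21 + 9/16)**2 = (345/16)**2 = 119025/256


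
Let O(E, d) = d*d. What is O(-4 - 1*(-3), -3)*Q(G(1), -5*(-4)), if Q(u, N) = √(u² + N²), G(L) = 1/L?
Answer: 9*√401 ≈ 180.22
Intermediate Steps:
O(E, d) = d²
Q(u, N) = √(N² + u²)
O(-4 - 1*(-3), -3)*Q(G(1), -5*(-4)) = (-3)²*√((-5*(-4))² + (1/1)²) = 9*√(20² + 1²) = 9*√(400 + 1) = 9*√401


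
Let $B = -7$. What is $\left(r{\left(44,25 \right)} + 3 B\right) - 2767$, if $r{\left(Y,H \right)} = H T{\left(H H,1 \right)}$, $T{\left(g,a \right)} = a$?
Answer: $-2763$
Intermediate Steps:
$r{\left(Y,H \right)} = H$ ($r{\left(Y,H \right)} = H 1 = H$)
$\left(r{\left(44,25 \right)} + 3 B\right) - 2767 = \left(25 + 3 \left(-7\right)\right) - 2767 = \left(25 - 21\right) - 2767 = 4 - 2767 = -2763$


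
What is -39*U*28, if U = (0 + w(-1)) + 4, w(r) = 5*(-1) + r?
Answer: 2184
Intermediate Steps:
w(r) = -5 + r
U = -2 (U = (0 + (-5 - 1)) + 4 = (0 - 6) + 4 = -6 + 4 = -2)
-39*U*28 = -39*(-2)*28 = 78*28 = 2184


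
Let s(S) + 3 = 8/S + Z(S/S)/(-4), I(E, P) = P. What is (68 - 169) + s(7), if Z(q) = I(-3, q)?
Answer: -2887/28 ≈ -103.11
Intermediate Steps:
Z(q) = q
s(S) = -13/4 + 8/S (s(S) = -3 + (8/S + (S/S)/(-4)) = -3 + (8/S + 1*(-¼)) = -3 + (8/S - ¼) = -3 + (-¼ + 8/S) = -13/4 + 8/S)
(68 - 169) + s(7) = (68 - 169) + (-13/4 + 8/7) = -101 + (-13/4 + 8*(⅐)) = -101 + (-13/4 + 8/7) = -101 - 59/28 = -2887/28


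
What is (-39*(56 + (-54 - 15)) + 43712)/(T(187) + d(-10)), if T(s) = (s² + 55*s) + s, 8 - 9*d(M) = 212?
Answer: 18951/19465 ≈ 0.97359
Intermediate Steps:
d(M) = -68/3 (d(M) = 8/9 - ⅑*212 = 8/9 - 212/9 = -68/3)
T(s) = s² + 56*s
(-39*(56 + (-54 - 15)) + 43712)/(T(187) + d(-10)) = (-39*(56 + (-54 - 15)) + 43712)/(187*(56 + 187) - 68/3) = (-39*(56 - 69) + 43712)/(187*243 - 68/3) = (-39*(-13) + 43712)/(45441 - 68/3) = (507 + 43712)/(136255/3) = 44219*(3/136255) = 18951/19465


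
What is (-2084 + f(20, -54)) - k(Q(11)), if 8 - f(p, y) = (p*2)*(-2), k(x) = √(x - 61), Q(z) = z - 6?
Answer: -1996 - 2*I*√14 ≈ -1996.0 - 7.4833*I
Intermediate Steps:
Q(z) = -6 + z
k(x) = √(-61 + x)
f(p, y) = 8 + 4*p (f(p, y) = 8 - p*2*(-2) = 8 - 2*p*(-2) = 8 - (-4)*p = 8 + 4*p)
(-2084 + f(20, -54)) - k(Q(11)) = (-2084 + (8 + 4*20)) - √(-61 + (-6 + 11)) = (-2084 + (8 + 80)) - √(-61 + 5) = (-2084 + 88) - √(-56) = -1996 - 2*I*√14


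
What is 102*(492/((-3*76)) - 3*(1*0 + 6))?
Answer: -39066/19 ≈ -2056.1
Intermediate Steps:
102*(492/((-3*76)) - 3*(1*0 + 6)) = 102*(492/(-228) - 3*(0 + 6)) = 102*(492*(-1/228) - 3*6) = 102*(-41/19 - 1*18) = 102*(-41/19 - 18) = 102*(-383/19) = -39066/19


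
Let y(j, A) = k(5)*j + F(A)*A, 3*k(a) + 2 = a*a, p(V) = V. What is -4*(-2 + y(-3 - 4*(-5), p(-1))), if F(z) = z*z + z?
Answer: -1540/3 ≈ -513.33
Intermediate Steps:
F(z) = z + z² (F(z) = z² + z = z + z²)
k(a) = -⅔ + a²/3 (k(a) = -⅔ + (a*a)/3 = -⅔ + a²/3)
y(j, A) = 23*j/3 + A²*(1 + A) (y(j, A) = (-⅔ + (⅓)*5²)*j + (A*(1 + A))*A = (-⅔ + (⅓)*25)*j + A²*(1 + A) = (-⅔ + 25/3)*j + A²*(1 + A) = 23*j/3 + A²*(1 + A))
-4*(-2 + y(-3 - 4*(-5), p(-1))) = -4*(-2 + ((-1)² + (-1)³ + 23*(-3 - 4*(-5))/3)) = -4*(-2 + (1 - 1 + 23*(-3 + 20)/3)) = -4*(-2 + (1 - 1 + (23/3)*17)) = -4*(-2 + (1 - 1 + 391/3)) = -4*(-2 + 391/3) = -4*385/3 = -1540/3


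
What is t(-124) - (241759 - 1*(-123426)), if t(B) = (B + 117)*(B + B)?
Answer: -363449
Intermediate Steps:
t(B) = 2*B*(117 + B) (t(B) = (117 + B)*(2*B) = 2*B*(117 + B))
t(-124) - (241759 - 1*(-123426)) = 2*(-124)*(117 - 124) - (241759 - 1*(-123426)) = 2*(-124)*(-7) - (241759 + 123426) = 1736 - 1*365185 = 1736 - 365185 = -363449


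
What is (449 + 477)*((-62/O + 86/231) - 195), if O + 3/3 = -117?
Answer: -2449658920/13629 ≈ -1.7974e+5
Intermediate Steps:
O = -118 (O = -1 - 117 = -118)
(449 + 477)*((-62/O + 86/231) - 195) = (449 + 477)*((-62/(-118) + 86/231) - 195) = 926*((-62*(-1/118) + 86*(1/231)) - 195) = 926*((31/59 + 86/231) - 195) = 926*(12235/13629 - 195) = 926*(-2645420/13629) = -2449658920/13629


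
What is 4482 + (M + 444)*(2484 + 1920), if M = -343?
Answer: 449286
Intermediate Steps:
4482 + (M + 444)*(2484 + 1920) = 4482 + (-343 + 444)*(2484 + 1920) = 4482 + 101*4404 = 4482 + 444804 = 449286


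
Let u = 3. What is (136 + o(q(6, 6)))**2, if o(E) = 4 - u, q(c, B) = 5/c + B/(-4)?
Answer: 18769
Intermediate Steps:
q(c, B) = 5/c - B/4 (q(c, B) = 5/c + B*(-1/4) = 5/c - B/4)
o(E) = 1 (o(E) = 4 - 1*3 = 4 - 3 = 1)
(136 + o(q(6, 6)))**2 = (136 + 1)**2 = 137**2 = 18769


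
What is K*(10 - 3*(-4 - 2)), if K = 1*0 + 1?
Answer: 28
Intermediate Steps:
K = 1 (K = 0 + 1 = 1)
K*(10 - 3*(-4 - 2)) = 1*(10 - 3*(-4 - 2)) = 1*(10 - 3*(-6)) = 1*(10 + 18) = 1*28 = 28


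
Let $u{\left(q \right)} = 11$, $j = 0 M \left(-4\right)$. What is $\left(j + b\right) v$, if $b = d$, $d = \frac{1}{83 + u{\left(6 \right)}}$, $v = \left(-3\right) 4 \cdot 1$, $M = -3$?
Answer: $- \frac{6}{47} \approx -0.12766$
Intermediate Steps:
$v = -12$ ($v = \left(-12\right) 1 = -12$)
$j = 0$ ($j = 0 \left(-3\right) \left(-4\right) = 0 \left(-4\right) = 0$)
$d = \frac{1}{94}$ ($d = \frac{1}{83 + 11} = \frac{1}{94} \approx 0.010638$)
$b = \frac{1}{94} \approx 0.010638$
$\left(j + b\right) v = \left(0 + \frac{1}{94}\right) \left(-12\right) = \frac{1}{94} \left(-12\right) = - \frac{6}{47}$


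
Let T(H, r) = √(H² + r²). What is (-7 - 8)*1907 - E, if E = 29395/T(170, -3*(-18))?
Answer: -28605 - 29395*√7954/15908 ≈ -28770.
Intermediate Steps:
E = 29395*√7954/15908 (E = 29395/(√(170² + (-3*(-18))²)) = 29395/(√(28900 + 54²)) = 29395/(√(28900 + 2916)) = 29395/(√31816) = 29395/((2*√7954)) = 29395*(√7954/15908) = 29395*√7954/15908 ≈ 164.80)
(-7 - 8)*1907 - E = (-7 - 8)*1907 - 29395*√7954/15908 = -15*1907 - 29395*√7954/15908 = -28605 - 29395*√7954/15908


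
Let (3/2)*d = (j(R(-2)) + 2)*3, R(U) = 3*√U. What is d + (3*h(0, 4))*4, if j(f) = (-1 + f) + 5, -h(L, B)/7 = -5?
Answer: 432 + 6*I*√2 ≈ 432.0 + 8.4853*I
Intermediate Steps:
h(L, B) = 35 (h(L, B) = -7*(-5) = 35)
j(f) = 4 + f
d = 12 + 6*I*√2 (d = 2*(((4 + 3*√(-2)) + 2)*3)/3 = 2*(((4 + 3*(I*√2)) + 2)*3)/3 = 2*(((4 + 3*I*√2) + 2)*3)/3 = 2*((6 + 3*I*√2)*3)/3 = 2*(18 + 9*I*√2)/3 = 12 + 6*I*√2 ≈ 12.0 + 8.4853*I)
d + (3*h(0, 4))*4 = (12 + 6*I*√2) + (3*35)*4 = (12 + 6*I*√2) + 105*4 = (12 + 6*I*√2) + 420 = 432 + 6*I*√2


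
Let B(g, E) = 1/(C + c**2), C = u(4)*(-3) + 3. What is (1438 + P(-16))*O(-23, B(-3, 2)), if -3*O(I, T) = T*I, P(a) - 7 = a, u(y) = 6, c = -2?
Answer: -32867/33 ≈ -995.97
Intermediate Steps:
P(a) = 7 + a
C = -15 (C = 6*(-3) + 3 = -18 + 3 = -15)
B(g, E) = -1/11 (B(g, E) = 1/(-15 + (-2)**2) = 1/(-15 + 4) = 1/(-11) = -1/11)
O(I, T) = -I*T/3 (O(I, T) = -T*I/3 = -I*T/3)
(1438 + P(-16))*O(-23, B(-3, 2)) = (1438 + (7 - 16))*(-1/3*(-23)*(-1/11)) = (1438 - 9)*(-23/33) = 1429*(-23/33) = -32867/33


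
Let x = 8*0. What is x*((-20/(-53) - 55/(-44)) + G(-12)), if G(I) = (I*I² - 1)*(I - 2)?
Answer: 0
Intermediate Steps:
G(I) = (-1 + I³)*(-2 + I) (G(I) = (I³ - 1)*(-2 + I) = (-1 + I³)*(-2 + I))
x = 0
x*((-20/(-53) - 55/(-44)) + G(-12)) = 0*((-20/(-53) - 55/(-44)) + (2 + (-12)⁴ - 1*(-12) - 2*(-12)³)) = 0*((-20*(-1/53) - 55*(-1/44)) + (2 + 20736 + 12 - 2*(-1728))) = 0*((20/53 + 5/4) + (2 + 20736 + 12 + 3456)) = 0*(345/212 + 24206) = 0*(5132017/212) = 0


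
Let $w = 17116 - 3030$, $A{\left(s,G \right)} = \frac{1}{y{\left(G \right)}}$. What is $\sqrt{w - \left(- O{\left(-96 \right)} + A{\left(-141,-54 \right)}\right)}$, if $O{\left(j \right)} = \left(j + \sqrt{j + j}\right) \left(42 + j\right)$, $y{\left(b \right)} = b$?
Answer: $\frac{\sqrt{6243486 - 139968 i \sqrt{3}}}{18} \approx 138.84 - 2.6946 i$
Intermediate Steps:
$O{\left(j \right)} = \left(42 + j\right) \left(j + \sqrt{2} \sqrt{j}\right)$ ($O{\left(j \right)} = \left(j + \sqrt{2 j}\right) \left(42 + j\right) = \left(j + \sqrt{2} \sqrt{j}\right) \left(42 + j\right) = \left(42 + j\right) \left(j + \sqrt{2} \sqrt{j}\right)$)
$A{\left(s,G \right)} = \frac{1}{G}$
$w = 14086$
$\sqrt{w - \left(- O{\left(-96 \right)} + A{\left(-141,-54 \right)}\right)} = \sqrt{14086 - \left(- \frac{279937}{54} - \sqrt{2} \left(-96\right)^{\frac{3}{2}} - 42 \sqrt{2} \sqrt{-96}\right)} = \sqrt{14086 - \left(- \frac{279937}{54} - \sqrt{2} \left(- 384 i \sqrt{6}\right) - 42 \sqrt{2} \cdot 4 i \sqrt{6}\right)} = \sqrt{14086 + \left(\left(9216 - 4032 - 768 i \sqrt{3} + 336 i \sqrt{3}\right) + \frac{1}{54}\right)} = \sqrt{14086 + \left(\left(5184 - 432 i \sqrt{3}\right) + \frac{1}{54}\right)} = \sqrt{14086 + \left(\frac{279937}{54} - 432 i \sqrt{3}\right)} = \sqrt{\frac{1040581}{54} - 432 i \sqrt{3}}$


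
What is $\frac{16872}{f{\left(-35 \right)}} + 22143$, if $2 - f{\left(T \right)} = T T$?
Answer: $\frac{27064017}{1223} \approx 22129.0$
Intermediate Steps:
$f{\left(T \right)} = 2 - T^{2}$ ($f{\left(T \right)} = 2 - T T = 2 - T^{2}$)
$\frac{16872}{f{\left(-35 \right)}} + 22143 = \frac{16872}{2 - \left(-35\right)^{2}} + 22143 = \frac{16872}{2 - 1225} + 22143 = \frac{16872}{-1223} + 22143 = 16872 \left(- \frac{1}{1223}\right) + 22143 = - \frac{16872}{1223} + 22143 = \frac{27064017}{1223}$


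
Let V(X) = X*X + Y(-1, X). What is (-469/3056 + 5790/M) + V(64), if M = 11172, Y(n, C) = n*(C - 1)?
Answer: 11475471369/2845136 ≈ 4033.4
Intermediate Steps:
Y(n, C) = n*(-1 + C)
V(X) = 1 + X² - X (V(X) = X*X - (-1 + X) = X² + (1 - X) = 1 + X² - X)
(-469/3056 + 5790/M) + V(64) = (-469/3056 + 5790/11172) + (1 + 64² - 1*64) = (-469*1/3056 + 5790*(1/11172)) + (1 + 4096 - 64) = (-469/3056 + 965/1862) + 4033 = 1037881/2845136 + 4033 = 11475471369/2845136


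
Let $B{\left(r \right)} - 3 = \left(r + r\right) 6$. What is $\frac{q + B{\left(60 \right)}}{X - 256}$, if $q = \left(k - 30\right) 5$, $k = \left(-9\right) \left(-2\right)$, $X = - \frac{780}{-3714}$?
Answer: $- \frac{136799}{52778} \approx -2.592$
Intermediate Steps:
$X = \frac{130}{619}$ ($X = \left(-780\right) \left(- \frac{1}{3714}\right) = \frac{130}{619} \approx 0.21002$)
$k = 18$
$B{\left(r \right)} = 3 + 12 r$ ($B{\left(r \right)} = 3 + \left(r + r\right) 6 = 3 + 2 r 6 = 3 + 12 r$)
$q = -60$ ($q = \left(18 - 30\right) 5 = \left(-12\right) 5 = -60$)
$\frac{q + B{\left(60 \right)}}{X - 256} = \frac{-60 + \left(3 + 12 \cdot 60\right)}{\frac{130}{619} - 256} = \frac{-60 + \left(3 + 720\right)}{- \frac{158334}{619}} = \left(-60 + 723\right) \left(- \frac{619}{158334}\right) = 663 \left(- \frac{619}{158334}\right) = - \frac{136799}{52778}$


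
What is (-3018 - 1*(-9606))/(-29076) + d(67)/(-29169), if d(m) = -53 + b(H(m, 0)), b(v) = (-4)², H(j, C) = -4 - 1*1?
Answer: -15924130/70676487 ≈ -0.22531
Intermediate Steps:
H(j, C) = -5 (H(j, C) = -4 - 1 = -5)
b(v) = 16
d(m) = -37 (d(m) = -53 + 16 = -37)
(-3018 - 1*(-9606))/(-29076) + d(67)/(-29169) = (-3018 - 1*(-9606))/(-29076) - 37/(-29169) = (-3018 + 9606)*(-1/29076) - 37*(-1/29169) = 6588*(-1/29076) + 37/29169 = -549/2423 + 37/29169 = -15924130/70676487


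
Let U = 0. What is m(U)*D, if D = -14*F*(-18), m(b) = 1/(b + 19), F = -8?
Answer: -2016/19 ≈ -106.11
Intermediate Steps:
m(b) = 1/(19 + b)
D = -2016 (D = -14*(-8)*(-18) = 112*(-18) = -2016)
m(U)*D = -2016/(19 + 0) = -2016/19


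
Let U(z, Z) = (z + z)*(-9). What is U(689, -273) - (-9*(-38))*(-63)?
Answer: 9144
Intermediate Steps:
U(z, Z) = -18*z (U(z, Z) = (2*z)*(-9) = -18*z)
U(689, -273) - (-9*(-38))*(-63) = -18*689 - (-9*(-38))*(-63) = -12402 - 342*(-63) = -12402 - 1*(-21546) = -12402 + 21546 = 9144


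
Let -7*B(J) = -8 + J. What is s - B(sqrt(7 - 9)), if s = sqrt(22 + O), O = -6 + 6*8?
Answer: 48/7 + I*sqrt(2)/7 ≈ 6.8571 + 0.20203*I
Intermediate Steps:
B(J) = 8/7 - J/7 (B(J) = -(-8 + J)/7 = 8/7 - J/7)
O = 42 (O = -6 + 48 = 42)
s = 8 (s = sqrt(22 + 42) = sqrt(64) = 8)
s - B(sqrt(7 - 9)) = 8 - (8/7 - sqrt(7 - 9)/7) = 8 - (8/7 - I*sqrt(2)/7) = 8 + (-8/7 + I*sqrt(2)/7) = 48/7 + I*sqrt(2)/7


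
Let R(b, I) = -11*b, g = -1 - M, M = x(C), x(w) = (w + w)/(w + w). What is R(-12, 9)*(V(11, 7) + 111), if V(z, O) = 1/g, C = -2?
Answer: 14586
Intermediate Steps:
x(w) = 1 (x(w) = (2*w)/((2*w)) = (2*w)*(1/(2*w)) = 1)
M = 1
g = -2 (g = -1 - 1*1 = -1 - 1 = -2)
V(z, O) = -1/2 (V(z, O) = 1/(-2) = -1/2)
R(-12, 9)*(V(11, 7) + 111) = (-11*(-12))*(-1/2 + 111) = 132*(221/2) = 14586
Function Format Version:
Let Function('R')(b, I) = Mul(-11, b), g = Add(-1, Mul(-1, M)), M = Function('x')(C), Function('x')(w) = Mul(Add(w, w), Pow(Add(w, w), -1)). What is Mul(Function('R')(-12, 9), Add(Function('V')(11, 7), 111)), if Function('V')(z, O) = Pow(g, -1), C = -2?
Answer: 14586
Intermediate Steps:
Function('x')(w) = 1 (Function('x')(w) = Mul(Mul(2, w), Pow(Mul(2, w), -1)) = Mul(Mul(2, w), Mul(Rational(1, 2), Pow(w, -1))) = 1)
M = 1
g = -2 (g = Add(-1, Mul(-1, 1)) = Add(-1, -1) = -2)
Function('V')(z, O) = Rational(-1, 2) (Function('V')(z, O) = Pow(-2, -1) = Rational(-1, 2))
Mul(Function('R')(-12, 9), Add(Function('V')(11, 7), 111)) = Mul(Mul(-11, -12), Add(Rational(-1, 2), 111)) = Mul(132, Rational(221, 2)) = 14586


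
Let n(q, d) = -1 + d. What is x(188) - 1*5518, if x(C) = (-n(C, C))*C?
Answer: -40674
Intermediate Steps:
x(C) = C*(1 - C) (x(C) = (-(-1 + C))*C = (1 - C)*C = C*(1 - C))
x(188) - 1*5518 = 188*(1 - 1*188) - 1*5518 = 188*(1 - 188) - 5518 = 188*(-187) - 5518 = -35156 - 5518 = -40674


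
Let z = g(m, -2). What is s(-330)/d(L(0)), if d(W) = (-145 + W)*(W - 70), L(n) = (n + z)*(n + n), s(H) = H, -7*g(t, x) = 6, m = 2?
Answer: -33/1015 ≈ -0.032512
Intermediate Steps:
g(t, x) = -6/7 (g(t, x) = -⅐*6 = -6/7)
z = -6/7 ≈ -0.85714
L(n) = 2*n*(-6/7 + n) (L(n) = (n - 6/7)*(n + n) = (-6/7 + n)*(2*n) = 2*n*(-6/7 + n))
d(W) = (-145 + W)*(-70 + W)
s(-330)/d(L(0)) = -330/(10150 + ((2/7)*0*(-6 + 7*0))² - 430*0*(-6 + 7*0)/7) = -330/(10150 + ((2/7)*0*(-6 + 0))² - 430*0*(-6 + 0)/7) = -330/(10150 + ((2/7)*0*(-6))² - 430*0*(-6)/7) = -330/(10150 + 0² - 215*0) = -330/(10150 + 0 + 0) = -330/10150 = -330*1/10150 = -33/1015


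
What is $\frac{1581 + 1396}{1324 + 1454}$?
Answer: $\frac{2977}{2778} \approx 1.0716$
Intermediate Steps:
$\frac{1581 + 1396}{1324 + 1454} = \frac{2977}{2778}$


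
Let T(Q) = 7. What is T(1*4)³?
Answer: 343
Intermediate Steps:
T(1*4)³ = 7³ = 343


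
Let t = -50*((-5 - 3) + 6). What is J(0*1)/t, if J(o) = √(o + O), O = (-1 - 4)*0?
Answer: 0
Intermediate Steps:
O = 0 (O = -5*0 = 0)
t = 100 (t = -50*(-8 + 6) = -50*(-2) = 100)
J(o) = √o (J(o) = √(o + 0) = √o)
J(0*1)/t = √(0*1)/100 = √0*(1/100) = 0*(1/100) = 0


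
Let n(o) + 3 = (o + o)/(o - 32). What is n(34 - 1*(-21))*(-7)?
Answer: -287/23 ≈ -12.478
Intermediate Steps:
n(o) = -3 + 2*o/(-32 + o) (n(o) = -3 + (o + o)/(o - 32) = -3 + (2*o)/(-32 + o) = -3 + 2*o/(-32 + o))
n(34 - 1*(-21))*(-7) = ((96 - (34 - 1*(-21)))/(-32 + (34 - 1*(-21))))*(-7) = ((96 - (34 + 21))/(-32 + (34 + 21)))*(-7) = ((96 - 1*55)/(-32 + 55))*(-7) = ((96 - 55)/23)*(-7) = ((1/23)*41)*(-7) = (41/23)*(-7) = -287/23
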